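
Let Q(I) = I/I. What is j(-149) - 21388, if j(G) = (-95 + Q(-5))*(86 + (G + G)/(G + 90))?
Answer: -1766860/59 ≈ -29947.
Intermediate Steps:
Q(I) = 1
j(G) = -8084 - 188*G/(90 + G) (j(G) = (-95 + 1)*(86 + (G + G)/(G + 90)) = -94*(86 + (2*G)/(90 + G)) = -94*(86 + 2*G/(90 + G)) = -8084 - 188*G/(90 + G))
j(-149) - 21388 = 376*(-1935 - 22*(-149))/(90 - 149) - 21388 = 376*(-1935 + 3278)/(-59) - 21388 = 376*(-1/59)*1343 - 21388 = -504968/59 - 21388 = -1766860/59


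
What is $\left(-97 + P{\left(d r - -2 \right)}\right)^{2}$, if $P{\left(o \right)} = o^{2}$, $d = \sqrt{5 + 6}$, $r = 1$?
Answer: $6900 - 656 \sqrt{11} \approx 4724.3$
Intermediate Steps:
$d = \sqrt{11} \approx 3.3166$
$\left(-97 + P{\left(d r - -2 \right)}\right)^{2} = \left(-97 + \left(\sqrt{11} \cdot 1 - -2\right)^{2}\right)^{2} = \left(-97 + \left(\sqrt{11} + 2\right)^{2}\right)^{2} = \left(-97 + \left(2 + \sqrt{11}\right)^{2}\right)^{2}$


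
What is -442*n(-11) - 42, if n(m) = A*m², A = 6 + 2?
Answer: -427898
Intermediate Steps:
A = 8
n(m) = 8*m²
-442*n(-11) - 42 = -3536*(-11)² - 42 = -3536*121 - 42 = -442*968 - 42 = -427856 - 42 = -427898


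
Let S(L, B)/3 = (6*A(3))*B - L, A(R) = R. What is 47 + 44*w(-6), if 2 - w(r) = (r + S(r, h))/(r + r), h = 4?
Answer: 971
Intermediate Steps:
S(L, B) = -3*L + 54*B (S(L, B) = 3*((6*3)*B - L) = 3*(18*B - L) = 3*(-L + 18*B) = -3*L + 54*B)
w(r) = 2 - (216 - 2*r)/(2*r) (w(r) = 2 - (r + (-3*r + 54*4))/(r + r) = 2 - (r + (-3*r + 216))/(2*r) = 2 - (r + (216 - 3*r))*1/(2*r) = 2 - (216 - 2*r)*1/(2*r) = 2 - (216 - 2*r)/(2*r))
47 + 44*w(-6) = 47 + 44*(3 - 108/(-6)) = 47 + 44*(3 - 108*(-⅙)) = 47 + 44*(3 + 18) = 47 + 44*21 = 47 + 924 = 971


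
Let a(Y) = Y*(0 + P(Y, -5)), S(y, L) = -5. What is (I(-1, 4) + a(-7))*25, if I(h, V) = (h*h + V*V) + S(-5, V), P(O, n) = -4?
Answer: 1000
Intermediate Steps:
I(h, V) = -5 + V² + h² (I(h, V) = (h*h + V*V) - 5 = (h² + V²) - 5 = (V² + h²) - 5 = -5 + V² + h²)
a(Y) = -4*Y (a(Y) = Y*(0 - 4) = Y*(-4) = -4*Y)
(I(-1, 4) + a(-7))*25 = ((-5 + 4² + (-1)²) - 4*(-7))*25 = ((-5 + 16 + 1) + 28)*25 = (12 + 28)*25 = 40*25 = 1000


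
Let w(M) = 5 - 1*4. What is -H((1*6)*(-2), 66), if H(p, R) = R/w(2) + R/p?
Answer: -121/2 ≈ -60.500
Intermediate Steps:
w(M) = 1 (w(M) = 5 - 4 = 1)
H(p, R) = R + R/p (H(p, R) = R/1 + R/p = R*1 + R/p = R + R/p)
-H((1*6)*(-2), 66) = -(66 + 66/(((1*6)*(-2)))) = -(66 + 66/((6*(-2)))) = -(66 + 66/(-12)) = -(66 + 66*(-1/12)) = -(66 - 11/2) = -1*121/2 = -121/2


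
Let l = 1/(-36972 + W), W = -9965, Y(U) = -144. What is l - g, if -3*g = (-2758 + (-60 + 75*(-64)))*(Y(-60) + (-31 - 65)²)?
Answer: -1081279783585/46937 ≈ -2.3037e+7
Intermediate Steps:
l = -1/46937 (l = 1/(-36972 - 9965) = 1/(-46937) = -1/46937 ≈ -2.1305e-5)
g = 23036832 (g = -(-2758 + (-60 + 75*(-64)))*(-144 + (-31 - 65)²)/3 = -(-2758 + (-60 - 4800))*(-144 + (-96)²)/3 = -(-2758 - 4860)*(-144 + 9216)/3 = -(-7618)*9072/3 = -⅓*(-69110496) = 23036832)
l - g = -1/46937 - 1*23036832 = -1/46937 - 23036832 = -1081279783585/46937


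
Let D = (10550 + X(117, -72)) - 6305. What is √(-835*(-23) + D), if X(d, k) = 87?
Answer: √23537 ≈ 153.42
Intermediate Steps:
D = 4332 (D = (10550 + 87) - 6305 = 10637 - 6305 = 4332)
√(-835*(-23) + D) = √(-835*(-23) + 4332) = √(19205 + 4332) = √23537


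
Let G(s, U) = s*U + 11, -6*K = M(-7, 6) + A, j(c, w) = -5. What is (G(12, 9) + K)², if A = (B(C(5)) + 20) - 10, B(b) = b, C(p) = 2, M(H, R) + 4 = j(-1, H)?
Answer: 56169/4 ≈ 14042.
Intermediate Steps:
M(H, R) = -9 (M(H, R) = -4 - 5 = -9)
A = 12 (A = (2 + 20) - 10 = 22 - 10 = 12)
K = -½ (K = -(-9 + 12)/6 = -⅙*3 = -½ ≈ -0.50000)
G(s, U) = 11 + U*s (G(s, U) = U*s + 11 = 11 + U*s)
(G(12, 9) + K)² = ((11 + 9*12) - ½)² = ((11 + 108) - ½)² = (119 - ½)² = (237/2)² = 56169/4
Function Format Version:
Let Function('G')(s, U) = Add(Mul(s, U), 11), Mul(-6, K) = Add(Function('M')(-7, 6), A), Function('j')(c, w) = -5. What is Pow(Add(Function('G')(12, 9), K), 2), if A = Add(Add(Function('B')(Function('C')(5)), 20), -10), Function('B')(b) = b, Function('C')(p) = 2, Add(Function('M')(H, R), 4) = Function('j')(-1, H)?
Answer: Rational(56169, 4) ≈ 14042.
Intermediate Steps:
Function('M')(H, R) = -9 (Function('M')(H, R) = Add(-4, -5) = -9)
A = 12 (A = Add(Add(2, 20), -10) = Add(22, -10) = 12)
K = Rational(-1, 2) (K = Mul(Rational(-1, 6), Add(-9, 12)) = Mul(Rational(-1, 6), 3) = Rational(-1, 2) ≈ -0.50000)
Function('G')(s, U) = Add(11, Mul(U, s)) (Function('G')(s, U) = Add(Mul(U, s), 11) = Add(11, Mul(U, s)))
Pow(Add(Function('G')(12, 9), K), 2) = Pow(Add(Add(11, Mul(9, 12)), Rational(-1, 2)), 2) = Pow(Add(Add(11, 108), Rational(-1, 2)), 2) = Pow(Add(119, Rational(-1, 2)), 2) = Pow(Rational(237, 2), 2) = Rational(56169, 4)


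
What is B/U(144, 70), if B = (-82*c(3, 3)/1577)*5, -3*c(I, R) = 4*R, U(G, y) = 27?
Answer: 1640/42579 ≈ 0.038517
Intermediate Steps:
c(I, R) = -4*R/3
B = 1640/1577 (B = (-(-328)*3/3/1577)*5 = (-82*(-4)*(1/1577))*5 = (328*(1/1577))*5 = (328/1577)*5 = 1640/1577 ≈ 1.0399)
B/U(144, 70) = (1640/1577)/27 = (1640/1577)*(1/27) = 1640/42579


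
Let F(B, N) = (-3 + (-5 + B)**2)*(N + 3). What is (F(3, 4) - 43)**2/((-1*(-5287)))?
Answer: 1296/5287 ≈ 0.24513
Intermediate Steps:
F(B, N) = (-3 + (-5 + B)**2)*(3 + N)
(F(3, 4) - 43)**2/((-1*(-5287))) = ((-9 - 3*4 + 3*(-5 + 3)**2 + 4*(-5 + 3)**2) - 43)**2/((-1*(-5287))) = ((-9 - 12 + 3*(-2)**2 + 4*(-2)**2) - 43)**2/5287 = ((-9 - 12 + 3*4 + 4*4) - 43)**2*(1/5287) = ((-9 - 12 + 12 + 16) - 43)**2*(1/5287) = (7 - 43)**2*(1/5287) = (-36)**2*(1/5287) = 1296*(1/5287) = 1296/5287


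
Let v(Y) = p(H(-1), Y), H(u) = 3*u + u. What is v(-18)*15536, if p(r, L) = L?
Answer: -279648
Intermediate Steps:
H(u) = 4*u
v(Y) = Y
v(-18)*15536 = -18*15536 = -279648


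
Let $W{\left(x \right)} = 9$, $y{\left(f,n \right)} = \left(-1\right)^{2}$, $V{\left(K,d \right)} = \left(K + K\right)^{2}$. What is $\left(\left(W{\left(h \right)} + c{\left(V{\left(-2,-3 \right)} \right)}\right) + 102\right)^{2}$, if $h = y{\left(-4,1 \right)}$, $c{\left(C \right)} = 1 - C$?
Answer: $9216$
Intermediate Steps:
$V{\left(K,d \right)} = 4 K^{2}$ ($V{\left(K,d \right)} = \left(2 K\right)^{2} = 4 K^{2}$)
$y{\left(f,n \right)} = 1$
$h = 1$
$\left(\left(W{\left(h \right)} + c{\left(V{\left(-2,-3 \right)} \right)}\right) + 102\right)^{2} = \left(\left(9 + \left(1 - 4 \left(-2\right)^{2}\right)\right) + 102\right)^{2} = \left(\left(9 + \left(1 - 4 \cdot 4\right)\right) + 102\right)^{2} = \left(\left(9 + \left(1 - 16\right)\right) + 102\right)^{2} = \left(\left(9 - 15\right) + 102\right)^{2} = \left(-6 + 102\right)^{2} = 96^{2} = 9216$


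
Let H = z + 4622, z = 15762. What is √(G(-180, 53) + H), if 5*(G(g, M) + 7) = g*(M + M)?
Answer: √16561 ≈ 128.69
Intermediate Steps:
H = 20384 (H = 15762 + 4622 = 20384)
G(g, M) = -7 + 2*M*g/5 (G(g, M) = -7 + (g*(M + M))/5 = -7 + (g*(2*M))/5 = -7 + (2*M*g)/5 = -7 + 2*M*g/5)
√(G(-180, 53) + H) = √((-7 + (⅖)*53*(-180)) + 20384) = √((-7 - 3816) + 20384) = √(-3823 + 20384) = √16561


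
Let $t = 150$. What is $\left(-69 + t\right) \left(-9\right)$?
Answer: $-729$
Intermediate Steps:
$\left(-69 + t\right) \left(-9\right) = \left(-69 + 150\right) \left(-9\right) = 81 \left(-9\right) = -729$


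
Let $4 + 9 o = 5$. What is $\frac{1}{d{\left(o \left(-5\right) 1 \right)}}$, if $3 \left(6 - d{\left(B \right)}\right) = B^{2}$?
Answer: $\frac{243}{1433} \approx 0.16957$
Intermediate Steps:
$o = \frac{1}{9}$ ($o = - \frac{4}{9} + \frac{1}{9} \cdot 5 = - \frac{4}{9} + \frac{5}{9} = \frac{1}{9} \approx 0.11111$)
$d{\left(B \right)} = 6 - \frac{B^{2}}{3}$
$\frac{1}{d{\left(o \left(-5\right) 1 \right)}} = \frac{1}{6 - \frac{\left(\frac{1}{9} \left(-5\right) 1\right)^{2}}{3}} = \frac{1}{6 - \frac{\left(\left(- \frac{5}{9}\right) 1\right)^{2}}{3}} = \frac{1}{6 - \frac{\left(- \frac{5}{9}\right)^{2}}{3}} = \frac{1}{6 - \frac{25}{243}} = \frac{1}{\frac{1433}{243}} = \frac{243}{1433}$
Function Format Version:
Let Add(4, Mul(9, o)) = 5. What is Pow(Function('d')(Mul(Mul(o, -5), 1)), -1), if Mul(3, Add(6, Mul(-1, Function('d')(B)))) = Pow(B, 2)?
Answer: Rational(243, 1433) ≈ 0.16957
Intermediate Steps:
o = Rational(1, 9) (o = Add(Rational(-4, 9), Mul(Rational(1, 9), 5)) = Add(Rational(-4, 9), Rational(5, 9)) = Rational(1, 9) ≈ 0.11111)
Function('d')(B) = Add(6, Mul(Rational(-1, 3), Pow(B, 2)))
Pow(Function('d')(Mul(Mul(o, -5), 1)), -1) = Pow(Add(6, Mul(Rational(-1, 3), Pow(Mul(Mul(Rational(1, 9), -5), 1), 2))), -1) = Pow(Add(6, Mul(Rational(-1, 3), Pow(Mul(Rational(-5, 9), 1), 2))), -1) = Pow(Add(6, Mul(Rational(-1, 3), Pow(Rational(-5, 9), 2))), -1) = Pow(Add(6, Mul(Rational(-1, 3), Rational(25, 81))), -1) = Pow(Add(6, Rational(-25, 243)), -1) = Pow(Rational(1433, 243), -1) = Rational(243, 1433)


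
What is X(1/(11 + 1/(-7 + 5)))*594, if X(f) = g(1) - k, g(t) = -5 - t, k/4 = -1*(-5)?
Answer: -15444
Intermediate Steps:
k = 20 (k = 4*(-1*(-5)) = 4*5 = 20)
X(f) = -26 (X(f) = (-5 - 1*1) - 1*20 = (-5 - 1) - 20 = -6 - 20 = -26)
X(1/(11 + 1/(-7 + 5)))*594 = -26*594 = -15444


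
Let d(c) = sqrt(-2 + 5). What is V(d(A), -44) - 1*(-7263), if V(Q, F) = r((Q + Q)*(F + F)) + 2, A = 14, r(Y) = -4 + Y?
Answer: 7261 - 176*sqrt(3) ≈ 6956.2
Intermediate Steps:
d(c) = sqrt(3)
V(Q, F) = -2 + 4*F*Q (V(Q, F) = (-4 + (Q + Q)*(F + F)) + 2 = (-4 + (2*Q)*(2*F)) + 2 = (-4 + 4*F*Q) + 2 = -2 + 4*F*Q)
V(d(A), -44) - 1*(-7263) = (-2 + 4*(-44)*sqrt(3)) - 1*(-7263) = (-2 - 176*sqrt(3)) + 7263 = 7261 - 176*sqrt(3)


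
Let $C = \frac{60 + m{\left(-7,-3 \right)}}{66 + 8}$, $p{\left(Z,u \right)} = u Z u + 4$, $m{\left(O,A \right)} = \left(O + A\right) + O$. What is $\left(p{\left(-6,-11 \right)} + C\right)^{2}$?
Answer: $\frac{2849958225}{5476} \approx 5.2045 \cdot 10^{5}$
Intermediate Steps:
$m{\left(O,A \right)} = A + 2 O$ ($m{\left(O,A \right)} = \left(A + O\right) + O = A + 2 O$)
$p{\left(Z,u \right)} = 4 + Z u^{2}$ ($p{\left(Z,u \right)} = Z u u + 4 = Z u^{2} + 4 = 4 + Z u^{2}$)
$C = \frac{43}{74}$ ($C = \frac{60 + \left(-3 + 2 \left(-7\right)\right)}{66 + 8} = \frac{60 - 17}{74} = \left(60 - 17\right) \frac{1}{74} = 43 \cdot \frac{1}{74} = \frac{43}{74} \approx 0.58108$)
$\left(p{\left(-6,-11 \right)} + C\right)^{2} = \left(\left(4 - 6 \left(-11\right)^{2}\right) + \frac{43}{74}\right)^{2} = \left(\left(4 - 726\right) + \frac{43}{74}\right)^{2} = \left(-722 + \frac{43}{74}\right)^{2} = \left(- \frac{53385}{74}\right)^{2} = \frac{2849958225}{5476}$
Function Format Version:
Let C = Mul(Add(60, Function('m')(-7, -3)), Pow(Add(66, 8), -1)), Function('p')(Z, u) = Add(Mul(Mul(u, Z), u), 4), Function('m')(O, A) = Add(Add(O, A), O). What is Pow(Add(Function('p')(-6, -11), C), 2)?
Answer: Rational(2849958225, 5476) ≈ 5.2045e+5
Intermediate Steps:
Function('m')(O, A) = Add(A, Mul(2, O)) (Function('m')(O, A) = Add(Add(A, O), O) = Add(A, Mul(2, O)))
Function('p')(Z, u) = Add(4, Mul(Z, Pow(u, 2))) (Function('p')(Z, u) = Add(Mul(Mul(Z, u), u), 4) = Add(Mul(Z, Pow(u, 2)), 4) = Add(4, Mul(Z, Pow(u, 2))))
C = Rational(43, 74) (C = Mul(Add(60, Add(-3, Mul(2, -7))), Pow(Add(66, 8), -1)) = Mul(Add(60, Add(-3, -14)), Pow(74, -1)) = Mul(Add(60, -17), Rational(1, 74)) = Mul(43, Rational(1, 74)) = Rational(43, 74) ≈ 0.58108)
Pow(Add(Function('p')(-6, -11), C), 2) = Pow(Add(Add(4, Mul(-6, Pow(-11, 2))), Rational(43, 74)), 2) = Pow(Add(Add(4, Mul(-6, 121)), Rational(43, 74)), 2) = Pow(Add(Add(4, -726), Rational(43, 74)), 2) = Pow(Add(-722, Rational(43, 74)), 2) = Pow(Rational(-53385, 74), 2) = Rational(2849958225, 5476)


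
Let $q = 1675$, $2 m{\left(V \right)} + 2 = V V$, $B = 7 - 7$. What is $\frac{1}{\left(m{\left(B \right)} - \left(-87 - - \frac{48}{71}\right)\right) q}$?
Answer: $\frac{71}{10147150} \approx 6.997 \cdot 10^{-6}$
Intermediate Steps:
$B = 0$
$m{\left(V \right)} = -1 + \frac{V^{2}}{2}$ ($m{\left(V \right)} = -1 + \frac{V V}{2} = -1 + \frac{V^{2}}{2}$)
$\frac{1}{\left(m{\left(B \right)} - \left(-87 - - \frac{48}{71}\right)\right) q} = \frac{1}{\left(\left(-1 + \frac{0^{2}}{2}\right) - \left(-87 - - \frac{48}{71}\right)\right) 1675} = \frac{1}{\left(\left(-1 + \frac{1}{2} \cdot 0\right) - \left(-87 - \left(-48\right) \frac{1}{71}\right)\right) 1675} = \frac{1}{\left(\left(-1 + 0\right) - \left(-87 - - \frac{48}{71}\right)\right) 1675} = \frac{1}{\left(-1 - \left(-87 + \frac{48}{71}\right)\right) 1675} = \frac{1}{\left(-1 - - \frac{6129}{71}\right) 1675} = \frac{1}{\left(-1 + \frac{6129}{71}\right) 1675} = \frac{1}{\frac{6058}{71} \cdot 1675} = \frac{1}{\frac{10147150}{71}} = \frac{71}{10147150}$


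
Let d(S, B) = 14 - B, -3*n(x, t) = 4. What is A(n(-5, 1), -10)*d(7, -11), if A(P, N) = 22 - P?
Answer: 1750/3 ≈ 583.33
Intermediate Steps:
n(x, t) = -4/3 (n(x, t) = -⅓*4 = -4/3)
A(n(-5, 1), -10)*d(7, -11) = (22 - 1*(-4/3))*(14 - 1*(-11)) = (22 + 4/3)*(14 + 11) = (70/3)*25 = 1750/3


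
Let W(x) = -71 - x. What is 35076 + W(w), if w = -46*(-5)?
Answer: 34775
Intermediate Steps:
w = 230
35076 + W(w) = 35076 + (-71 - 1*230) = 35076 + (-71 - 230) = 35076 - 301 = 34775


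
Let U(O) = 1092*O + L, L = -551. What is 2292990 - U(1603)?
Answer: 543065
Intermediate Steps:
U(O) = -551 + 1092*O (U(O) = 1092*O - 551 = -551 + 1092*O)
2292990 - U(1603) = 2292990 - (-551 + 1092*1603) = 2292990 - (-551 + 1750476) = 2292990 - 1*1749925 = 2292990 - 1749925 = 543065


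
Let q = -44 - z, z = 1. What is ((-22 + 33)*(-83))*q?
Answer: 41085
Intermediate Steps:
q = -45 (q = -44 - 1*1 = -44 - 1 = -45)
((-22 + 33)*(-83))*q = ((-22 + 33)*(-83))*(-45) = (11*(-83))*(-45) = -913*(-45) = 41085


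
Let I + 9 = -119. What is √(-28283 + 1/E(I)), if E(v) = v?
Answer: 5*I*√289618/16 ≈ 168.18*I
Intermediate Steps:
I = -128 (I = -9 - 119 = -128)
√(-28283 + 1/E(I)) = √(-28283 + 1/(-128)) = √(-28283 - 1/128) = √(-3620225/128) = 5*I*√289618/16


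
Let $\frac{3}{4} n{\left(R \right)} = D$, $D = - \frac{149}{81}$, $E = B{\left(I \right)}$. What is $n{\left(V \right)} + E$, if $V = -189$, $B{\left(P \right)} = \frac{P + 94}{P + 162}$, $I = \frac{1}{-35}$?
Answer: $- \frac{2579497}{1377567} \approx -1.8725$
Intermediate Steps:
$I = - \frac{1}{35} \approx -0.028571$
$B{\left(P \right)} = \frac{94 + P}{162 + P}$
$E = \frac{3289}{5669}$ ($E = \frac{94 - \frac{1}{35}}{162 - \frac{1}{35}} = \frac{1}{\frac{5669}{35}} \cdot \frac{3289}{35} = \frac{35}{5669} \cdot \frac{3289}{35} = \frac{3289}{5669} \approx 0.58017$)
$D = - \frac{149}{81}$ ($D = \left(-149\right) \frac{1}{81} = - \frac{149}{81} \approx -1.8395$)
$n{\left(R \right)} = - \frac{596}{243}$ ($n{\left(R \right)} = \frac{4}{3} \left(- \frac{149}{81}\right) = - \frac{596}{243}$)
$n{\left(V \right)} + E = - \frac{596}{243} + \frac{3289}{5669} = - \frac{2579497}{1377567}$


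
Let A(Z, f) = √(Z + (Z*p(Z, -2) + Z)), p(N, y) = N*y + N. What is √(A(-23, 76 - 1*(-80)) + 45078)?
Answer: √(45078 + 5*I*√23) ≈ 212.32 + 0.0565*I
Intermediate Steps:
p(N, y) = N + N*y
A(Z, f) = √(-Z² + 2*Z) (A(Z, f) = √(Z + (Z*(Z*(1 - 2)) + Z)) = √(Z + (Z*(Z*(-1)) + Z)) = √(Z + (Z*(-Z) + Z)) = √(Z + (-Z² + Z)) = √(Z + (Z - Z²)) = √(-Z² + 2*Z))
√(A(-23, 76 - 1*(-80)) + 45078) = √(√(-23*(2 - 1*(-23))) + 45078) = √(√(-23*(2 + 23)) + 45078) = √(√(-23*25) + 45078) = √(√(-575) + 45078) = √(5*I*√23 + 45078) = √(45078 + 5*I*√23)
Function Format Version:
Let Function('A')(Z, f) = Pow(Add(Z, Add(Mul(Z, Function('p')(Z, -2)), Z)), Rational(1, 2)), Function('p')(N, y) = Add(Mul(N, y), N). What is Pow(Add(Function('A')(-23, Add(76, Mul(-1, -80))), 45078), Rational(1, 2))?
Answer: Pow(Add(45078, Mul(5, I, Pow(23, Rational(1, 2)))), Rational(1, 2)) ≈ Add(212.32, Mul(0.0565, I))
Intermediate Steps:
Function('p')(N, y) = Add(N, Mul(N, y))
Function('A')(Z, f) = Pow(Add(Mul(-1, Pow(Z, 2)), Mul(2, Z)), Rational(1, 2)) (Function('A')(Z, f) = Pow(Add(Z, Add(Mul(Z, Mul(Z, Add(1, -2))), Z)), Rational(1, 2)) = Pow(Add(Z, Add(Mul(Z, Mul(Z, -1)), Z)), Rational(1, 2)) = Pow(Add(Z, Add(Mul(Z, Mul(-1, Z)), Z)), Rational(1, 2)) = Pow(Add(Z, Add(Mul(-1, Pow(Z, 2)), Z)), Rational(1, 2)) = Pow(Add(Z, Add(Z, Mul(-1, Pow(Z, 2)))), Rational(1, 2)) = Pow(Add(Mul(-1, Pow(Z, 2)), Mul(2, Z)), Rational(1, 2)))
Pow(Add(Function('A')(-23, Add(76, Mul(-1, -80))), 45078), Rational(1, 2)) = Pow(Add(Pow(Mul(-23, Add(2, Mul(-1, -23))), Rational(1, 2)), 45078), Rational(1, 2)) = Pow(Add(Pow(Mul(-23, Add(2, 23)), Rational(1, 2)), 45078), Rational(1, 2)) = Pow(Add(Pow(Mul(-23, 25), Rational(1, 2)), 45078), Rational(1, 2)) = Pow(Add(Pow(-575, Rational(1, 2)), 45078), Rational(1, 2)) = Pow(Add(Mul(5, I, Pow(23, Rational(1, 2))), 45078), Rational(1, 2)) = Pow(Add(45078, Mul(5, I, Pow(23, Rational(1, 2)))), Rational(1, 2))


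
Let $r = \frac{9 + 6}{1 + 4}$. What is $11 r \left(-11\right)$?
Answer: $-363$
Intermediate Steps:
$r = 3$ ($r = \frac{15}{5} = 15 \cdot \frac{1}{5} = 3$)
$11 r \left(-11\right) = 11 \cdot 3 \left(-11\right) = 33 \left(-11\right) = -363$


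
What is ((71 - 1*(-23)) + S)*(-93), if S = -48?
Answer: -4278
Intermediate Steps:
((71 - 1*(-23)) + S)*(-93) = ((71 - 1*(-23)) - 48)*(-93) = ((71 + 23) - 48)*(-93) = (94 - 48)*(-93) = 46*(-93) = -4278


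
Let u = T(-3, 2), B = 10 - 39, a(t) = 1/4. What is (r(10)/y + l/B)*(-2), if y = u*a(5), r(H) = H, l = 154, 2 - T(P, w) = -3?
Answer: -156/29 ≈ -5.3793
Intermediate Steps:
T(P, w) = 5 (T(P, w) = 2 - 1*(-3) = 2 + 3 = 5)
a(t) = ¼
B = -29
u = 5
y = 5/4 (y = 5*(¼) = 5/4 ≈ 1.2500)
(r(10)/y + l/B)*(-2) = (10/(5/4) + 154/(-29))*(-2) = (10*(⅘) + 154*(-1/29))*(-2) = (8 - 154/29)*(-2) = (78/29)*(-2) = -156/29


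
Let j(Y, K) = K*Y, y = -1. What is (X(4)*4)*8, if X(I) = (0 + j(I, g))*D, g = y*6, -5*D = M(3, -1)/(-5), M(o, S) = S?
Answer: 768/25 ≈ 30.720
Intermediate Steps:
D = -1/25 (D = -(-1)/(5*(-5)) = -(-1)*(-1)/(5*5) = -1/5*1/5 = -1/25 ≈ -0.040000)
g = -6 (g = -1*6 = -6)
X(I) = 6*I/25 (X(I) = (0 - 6*I)*(-1/25) = -6*I*(-1/25) = 6*I/25)
(X(4)*4)*8 = (((6/25)*4)*4)*8 = ((24/25)*4)*8 = (96/25)*8 = 768/25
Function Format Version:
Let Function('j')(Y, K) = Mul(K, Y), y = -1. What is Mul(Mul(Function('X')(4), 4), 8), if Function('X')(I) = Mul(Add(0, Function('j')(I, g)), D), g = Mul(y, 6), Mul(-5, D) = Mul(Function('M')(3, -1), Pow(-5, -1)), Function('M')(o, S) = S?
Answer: Rational(768, 25) ≈ 30.720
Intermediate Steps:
D = Rational(-1, 25) (D = Mul(Rational(-1, 5), Mul(-1, Pow(-5, -1))) = Mul(Rational(-1, 5), Mul(-1, Rational(-1, 5))) = Mul(Rational(-1, 5), Rational(1, 5)) = Rational(-1, 25) ≈ -0.040000)
g = -6 (g = Mul(-1, 6) = -6)
Function('X')(I) = Mul(Rational(6, 25), I) (Function('X')(I) = Mul(Add(0, Mul(-6, I)), Rational(-1, 25)) = Mul(Mul(-6, I), Rational(-1, 25)) = Mul(Rational(6, 25), I))
Mul(Mul(Function('X')(4), 4), 8) = Mul(Mul(Mul(Rational(6, 25), 4), 4), 8) = Mul(Mul(Rational(24, 25), 4), 8) = Mul(Rational(96, 25), 8) = Rational(768, 25)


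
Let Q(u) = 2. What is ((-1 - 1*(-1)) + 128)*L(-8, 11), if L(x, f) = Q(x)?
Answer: 256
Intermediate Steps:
L(x, f) = 2
((-1 - 1*(-1)) + 128)*L(-8, 11) = ((-1 - 1*(-1)) + 128)*2 = ((-1 + 1) + 128)*2 = (0 + 128)*2 = 128*2 = 256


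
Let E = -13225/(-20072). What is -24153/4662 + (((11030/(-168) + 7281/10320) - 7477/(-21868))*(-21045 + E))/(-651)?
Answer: -125517078307587761/59950213690752 ≈ -2093.7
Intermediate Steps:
E = 13225/20072 (E = -13225*(-1/20072) = 13225/20072 ≈ 0.65888)
-24153/4662 + (((11030/(-168) + 7281/10320) - 7477/(-21868))*(-21045 + E))/(-651) = -24153/4662 + (((11030/(-168) + 7281/10320) - 7477/(-21868))*(-21045 + 13225/20072))/(-651) = -24153*1/4662 + (((11030*(-1/168) + 7281*(1/10320)) - 7477*(-1/21868))*(-422402015/20072))*(-1/651) = -8051/1554 + (((-5515/84 + 2427/3440) + 7477/21868)*(-422402015/20072))*(-1/651) = -8051/1554 + ((-4691933/72240 + 7477/21868)*(-422402015/20072))*(-1/651) = -8051/1554 - 520729859/8059920*(-422402015/20072)*(-1/651) = -8051/1554 + (3383959103265629/2488903296)*(-1/651) = -8051/1554 - 483422729037947/231468006528 = -125517078307587761/59950213690752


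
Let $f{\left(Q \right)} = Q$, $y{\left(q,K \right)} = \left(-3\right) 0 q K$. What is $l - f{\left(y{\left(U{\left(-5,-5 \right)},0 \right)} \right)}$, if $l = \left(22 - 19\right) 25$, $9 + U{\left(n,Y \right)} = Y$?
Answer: $75$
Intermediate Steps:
$U{\left(n,Y \right)} = -9 + Y$
$y{\left(q,K \right)} = 0$ ($y{\left(q,K \right)} = 0 K q = 0$)
$l = 75$ ($l = 3 \cdot 25 = 75$)
$l - f{\left(y{\left(U{\left(-5,-5 \right)},0 \right)} \right)} = 75 - 0 = 75 + 0 = 75$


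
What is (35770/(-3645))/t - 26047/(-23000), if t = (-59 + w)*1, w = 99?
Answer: 14874713/16767000 ≈ 0.88714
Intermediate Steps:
t = 40 (t = (-59 + 99)*1 = 40*1 = 40)
(35770/(-3645))/t - 26047/(-23000) = (35770/(-3645))/40 - 26047/(-23000) = (35770*(-1/3645))*(1/40) - 26047*(-1/23000) = -7154/729*1/40 + 26047/23000 = -3577/14580 + 26047/23000 = 14874713/16767000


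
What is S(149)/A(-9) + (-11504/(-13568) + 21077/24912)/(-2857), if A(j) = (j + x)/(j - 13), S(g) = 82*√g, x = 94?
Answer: -559141/943049988 - 1804*√149/85 ≈ -259.07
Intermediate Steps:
A(j) = (94 + j)/(-13 + j) (A(j) = (j + 94)/(j - 13) = (94 + j)/(-13 + j))
S(149)/A(-9) + (-11504/(-13568) + 21077/24912)/(-2857) = (82*√149)/(((94 - 9)/(-13 - 9))) + (-11504/(-13568) + 21077/24912)/(-2857) = (82*√149)/((85/(-22))) + (-11504*(-1/13568) + 21077*(1/24912))*(-1/2857) = (82*√149)/((-1/22*85)) + (719/848 + 21077/24912)*(-1/2857) = (82*√149)/(-85/22) + (559141/330084)*(-1/2857) = (82*√149)*(-22/85) - 559141/943049988 = -1804*√149/85 - 559141/943049988 = -559141/943049988 - 1804*√149/85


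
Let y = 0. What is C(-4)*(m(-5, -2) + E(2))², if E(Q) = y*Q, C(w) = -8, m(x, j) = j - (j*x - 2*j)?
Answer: -2048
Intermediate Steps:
m(x, j) = 3*j - j*x (m(x, j) = j - (-2*j + j*x) = j + (2*j - j*x) = 3*j - j*x)
E(Q) = 0 (E(Q) = 0*Q = 0)
C(-4)*(m(-5, -2) + E(2))² = -8*(-2*(3 - 1*(-5)) + 0)² = -8*(-2*(3 + 5) + 0)² = -8*(-2*8 + 0)² = -8*(-16 + 0)² = -8*(-16)² = -8*256 = -2048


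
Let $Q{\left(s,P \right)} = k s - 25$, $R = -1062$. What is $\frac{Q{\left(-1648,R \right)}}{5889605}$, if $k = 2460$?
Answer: $- \frac{810821}{1177921} \approx -0.68835$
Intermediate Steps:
$Q{\left(s,P \right)} = -25 + 2460 s$ ($Q{\left(s,P \right)} = 2460 s - 25 = -25 + 2460 s$)
$\frac{Q{\left(-1648,R \right)}}{5889605} = \frac{-25 + 2460 \left(-1648\right)}{5889605} = \left(-25 - 4054080\right) \frac{1}{5889605} = \left(-4054105\right) \frac{1}{5889605} = - \frac{810821}{1177921}$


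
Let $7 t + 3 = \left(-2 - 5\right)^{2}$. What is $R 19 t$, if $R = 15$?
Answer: $\frac{13110}{7} \approx 1872.9$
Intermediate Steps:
$t = \frac{46}{7}$ ($t = - \frac{3}{7} + \frac{\left(-2 - 5\right)^{2}}{7} = - \frac{3}{7} + \frac{\left(-7\right)^{2}}{7} = - \frac{3}{7} + \frac{1}{7} \cdot 49 = - \frac{3}{7} + 7 = \frac{46}{7} \approx 6.5714$)
$R 19 t = 15 \cdot 19 \cdot \frac{46}{7} = 285 \cdot \frac{46}{7} = \frac{13110}{7}$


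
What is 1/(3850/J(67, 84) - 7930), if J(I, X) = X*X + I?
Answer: -7123/56481540 ≈ -0.00012611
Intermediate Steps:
J(I, X) = I + X**2 (J(I, X) = X**2 + I = I + X**2)
1/(3850/J(67, 84) - 7930) = 1/(3850/(67 + 84**2) - 7930) = 1/(3850/(67 + 7056) - 7930) = 1/(3850/7123 - 7930) = 1/(-56481540/7123) = -7123/56481540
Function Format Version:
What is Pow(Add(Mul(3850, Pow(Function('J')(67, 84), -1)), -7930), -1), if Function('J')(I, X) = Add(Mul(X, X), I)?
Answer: Rational(-7123, 56481540) ≈ -0.00012611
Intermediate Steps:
Function('J')(I, X) = Add(I, Pow(X, 2)) (Function('J')(I, X) = Add(Pow(X, 2), I) = Add(I, Pow(X, 2)))
Pow(Add(Mul(3850, Pow(Function('J')(67, 84), -1)), -7930), -1) = Pow(Add(Mul(3850, Pow(Add(67, Pow(84, 2)), -1)), -7930), -1) = Pow(Add(Mul(3850, Pow(Add(67, 7056), -1)), -7930), -1) = Pow(Add(Mul(3850, Pow(7123, -1)), -7930), -1) = Pow(Add(Mul(3850, Rational(1, 7123)), -7930), -1) = Pow(Add(Rational(3850, 7123), -7930), -1) = Pow(Rational(-56481540, 7123), -1) = Rational(-7123, 56481540)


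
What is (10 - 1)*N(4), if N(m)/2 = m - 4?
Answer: 0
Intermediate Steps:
N(m) = -8 + 2*m (N(m) = 2*(m - 4) = 2*(-4 + m) = -8 + 2*m)
(10 - 1)*N(4) = (10 - 1)*(-8 + 2*4) = 9*(-8 + 8) = 9*0 = 0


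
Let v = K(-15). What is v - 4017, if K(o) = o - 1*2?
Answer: -4034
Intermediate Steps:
K(o) = -2 + o (K(o) = o - 2 = -2 + o)
v = -17 (v = -2 - 15 = -17)
v - 4017 = -17 - 4017 = -4034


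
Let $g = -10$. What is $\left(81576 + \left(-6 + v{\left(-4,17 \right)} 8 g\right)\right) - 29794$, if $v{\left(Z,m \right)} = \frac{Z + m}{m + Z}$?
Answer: $51696$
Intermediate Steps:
$v{\left(Z,m \right)} = 1$ ($v{\left(Z,m \right)} = \frac{Z + m}{Z + m} = 1$)
$\left(81576 + \left(-6 + v{\left(-4,17 \right)} 8 g\right)\right) - 29794 = \left(81576 + \left(-6 + 1 \cdot 8 \left(-10\right)\right)\right) - 29794 = \left(81576 + \left(-6 + 1 \left(-80\right)\right)\right) - 29794 = \left(81576 - 86\right) - 29794 = 81490 - 29794 = 51696$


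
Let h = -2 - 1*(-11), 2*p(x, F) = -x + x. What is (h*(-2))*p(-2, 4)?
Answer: 0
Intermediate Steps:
p(x, F) = 0 (p(x, F) = (-x + x)/2 = (½)*0 = 0)
h = 9 (h = -2 + 11 = 9)
(h*(-2))*p(-2, 4) = (9*(-2))*0 = -18*0 = 0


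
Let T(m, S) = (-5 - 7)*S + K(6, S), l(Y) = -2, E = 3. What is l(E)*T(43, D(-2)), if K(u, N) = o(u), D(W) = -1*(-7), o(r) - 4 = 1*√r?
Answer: 160 - 2*√6 ≈ 155.10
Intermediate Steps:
o(r) = 4 + √r (o(r) = 4 + 1*√r = 4 + √r)
D(W) = 7
K(u, N) = 4 + √u
T(m, S) = 4 + √6 - 12*S (T(m, S) = (-5 - 7)*S + (4 + √6) = -12*S + (4 + √6) = 4 + √6 - 12*S)
l(E)*T(43, D(-2)) = -2*(4 + √6 - 12*7) = -2*(4 + √6 - 84) = -2*(-80 + √6) = 160 - 2*√6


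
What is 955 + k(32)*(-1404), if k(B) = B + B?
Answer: -88901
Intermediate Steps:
k(B) = 2*B
955 + k(32)*(-1404) = 955 + (2*32)*(-1404) = 955 + 64*(-1404) = 955 - 89856 = -88901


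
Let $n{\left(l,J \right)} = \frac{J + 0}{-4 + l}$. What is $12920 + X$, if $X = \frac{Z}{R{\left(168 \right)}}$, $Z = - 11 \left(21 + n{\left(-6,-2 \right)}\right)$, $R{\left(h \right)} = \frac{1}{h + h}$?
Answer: $- \frac{327176}{5} \approx -65435.0$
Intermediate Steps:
$R{\left(h \right)} = \frac{1}{2 h}$
$n{\left(l,J \right)} = \frac{J}{-4 + l}$
$Z = - \frac{1166}{5}$ ($Z = - 11 \left(21 - \frac{2}{-4 - 6}\right) = - 11 \left(21 - \frac{2}{-10}\right) = - 11 \left(21 - - \frac{1}{5}\right) = - 11 \left(21 + \frac{1}{5}\right) = \left(-11\right) \frac{106}{5} = - \frac{1166}{5} \approx -233.2$)
$X = - \frac{391776}{5}$ ($X = - \frac{1166}{5 \frac{1}{2 \cdot 168}} = - \frac{1166}{5 \cdot \frac{1}{2} \cdot \frac{1}{168}} = - \frac{1166 \frac{1}{\frac{1}{336}}}{5} = \left(- \frac{1166}{5}\right) 336 = - \frac{391776}{5} \approx -78355.0$)
$12920 + X = 12920 - \frac{391776}{5} = - \frac{327176}{5}$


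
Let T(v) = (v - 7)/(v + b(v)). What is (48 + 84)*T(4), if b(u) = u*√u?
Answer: -33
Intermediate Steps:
b(u) = u^(3/2)
T(v) = (-7 + v)/(v + v^(3/2)) (T(v) = (v - 7)/(v + v^(3/2)) = (-7 + v)/(v + v^(3/2)))
(48 + 84)*T(4) = (48 + 84)*((-7 + 4)/(4 + 4^(3/2))) = 132*(-3/(4 + 8)) = 132*(-3/12) = 132*((1/12)*(-3)) = 132*(-¼) = -33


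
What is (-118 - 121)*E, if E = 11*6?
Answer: -15774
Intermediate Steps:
E = 66
(-118 - 121)*E = (-118 - 121)*66 = -239*66 = -15774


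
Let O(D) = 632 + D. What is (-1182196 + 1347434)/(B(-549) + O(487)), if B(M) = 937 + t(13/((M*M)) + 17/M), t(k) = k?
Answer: 24901449219/309835568 ≈ 80.370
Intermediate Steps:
B(M) = 937 + 13/M**2 + 17/M (B(M) = 937 + (13/((M*M)) + 17/M) = 937 + (13/(M**2) + 17/M) = 937 + (13/M**2 + 17/M) = 937 + 13/M**2 + 17/M)
(-1182196 + 1347434)/(B(-549) + O(487)) = (-1182196 + 1347434)/((937 + 13/(-549)**2 + 17/(-549)) + (632 + 487)) = 165238/((937 + 13*(1/301401) + 17*(-1/549)) + 1119) = 165238/((937 + 13/301401 - 17/549) + 1119) = 165238/(282403417/301401 + 1119) = 165238/(619671136/301401) = 165238*(301401/619671136) = 24901449219/309835568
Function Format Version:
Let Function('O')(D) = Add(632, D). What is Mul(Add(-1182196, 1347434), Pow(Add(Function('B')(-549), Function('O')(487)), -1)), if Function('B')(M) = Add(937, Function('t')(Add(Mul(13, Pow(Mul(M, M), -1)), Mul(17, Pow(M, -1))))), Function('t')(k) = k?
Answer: Rational(24901449219, 309835568) ≈ 80.370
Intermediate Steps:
Function('B')(M) = Add(937, Mul(13, Pow(M, -2)), Mul(17, Pow(M, -1))) (Function('B')(M) = Add(937, Add(Mul(13, Pow(Mul(M, M), -1)), Mul(17, Pow(M, -1)))) = Add(937, Add(Mul(13, Pow(Pow(M, 2), -1)), Mul(17, Pow(M, -1)))) = Add(937, Add(Mul(13, Pow(M, -2)), Mul(17, Pow(M, -1)))) = Add(937, Mul(13, Pow(M, -2)), Mul(17, Pow(M, -1))))
Mul(Add(-1182196, 1347434), Pow(Add(Function('B')(-549), Function('O')(487)), -1)) = Mul(Add(-1182196, 1347434), Pow(Add(Add(937, Mul(13, Pow(-549, -2)), Mul(17, Pow(-549, -1))), Add(632, 487)), -1)) = Mul(165238, Pow(Add(Add(937, Mul(13, Rational(1, 301401)), Mul(17, Rational(-1, 549))), 1119), -1)) = Mul(165238, Pow(Add(Add(937, Rational(13, 301401), Rational(-17, 549)), 1119), -1)) = Mul(165238, Pow(Add(Rational(282403417, 301401), 1119), -1)) = Mul(165238, Pow(Rational(619671136, 301401), -1)) = Mul(165238, Rational(301401, 619671136)) = Rational(24901449219, 309835568)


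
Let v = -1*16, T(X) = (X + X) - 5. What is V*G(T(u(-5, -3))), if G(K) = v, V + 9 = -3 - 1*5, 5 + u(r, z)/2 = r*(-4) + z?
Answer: 272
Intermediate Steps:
u(r, z) = -10 - 8*r + 2*z (u(r, z) = -10 + 2*(r*(-4) + z) = -10 + 2*(-4*r + z) = -10 + 2*(z - 4*r) = -10 + (-8*r + 2*z) = -10 - 8*r + 2*z)
V = -17 (V = -9 + (-3 - 1*5) = -9 + (-3 - 5) = -9 - 8 = -17)
T(X) = -5 + 2*X (T(X) = 2*X - 5 = -5 + 2*X)
v = -16
G(K) = -16
V*G(T(u(-5, -3))) = -17*(-16) = 272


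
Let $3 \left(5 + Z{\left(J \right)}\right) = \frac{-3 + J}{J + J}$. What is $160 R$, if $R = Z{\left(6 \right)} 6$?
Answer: $-4720$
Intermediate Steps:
$Z{\left(J \right)} = -5 + \frac{-3 + J}{6 J}$ ($Z{\left(J \right)} = -5 + \frac{\left(-3 + J\right) \frac{1}{J + J}}{3} = -5 + \frac{\left(-3 + J\right) \frac{1}{2 J}}{3} = -5 + \frac{\frac{1}{2} \frac{1}{J} \left(-3 + J\right)}{3} = -5 + \frac{-3 + J}{6 J}$)
$R = - \frac{59}{2}$ ($R = \frac{-3 - 174}{6 \cdot 6} \cdot 6 = \frac{1}{6} \cdot \frac{1}{6} \left(-3 - 174\right) 6 = \frac{1}{6} \cdot \frac{1}{6} \left(-177\right) 6 = \left(- \frac{59}{12}\right) 6 = - \frac{59}{2} \approx -29.5$)
$160 R = 160 \left(- \frac{59}{2}\right) = -4720$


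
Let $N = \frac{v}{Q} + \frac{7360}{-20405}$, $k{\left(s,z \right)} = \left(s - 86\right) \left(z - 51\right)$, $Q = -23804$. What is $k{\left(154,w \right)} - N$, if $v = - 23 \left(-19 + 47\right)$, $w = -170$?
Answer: $- \frac{33178397367}{2207821} \approx -15028.0$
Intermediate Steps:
$v = -644$ ($v = \left(-23\right) 28 = -644$)
$k{\left(s,z \right)} = \left(-86 + s\right) \left(-51 + z\right)$
$N = - \frac{736621}{2207821}$ ($N = - \frac{644}{-23804} + \frac{7360}{-20405} = \left(-644\right) \left(- \frac{1}{23804}\right) + 7360 \left(- \frac{1}{20405}\right) = \frac{161}{5951} - \frac{1472}{4081} = - \frac{736621}{2207821} \approx -0.33364$)
$k{\left(154,w \right)} - N = \left(4386 - -14620 - 7854 + 154 \left(-170\right)\right) - - \frac{736621}{2207821} = \left(4386 + 14620 - 7854 - 26180\right) + \frac{736621}{2207821} = -15028 + \frac{736621}{2207821} = - \frac{33178397367}{2207821}$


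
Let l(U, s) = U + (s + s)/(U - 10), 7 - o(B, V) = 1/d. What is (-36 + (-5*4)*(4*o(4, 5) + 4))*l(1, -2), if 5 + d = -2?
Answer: -20852/21 ≈ -992.95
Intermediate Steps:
d = -7 (d = -5 - 2 = -7)
o(B, V) = 50/7 (o(B, V) = 7 - 1/(-7) = 7 - 1*(-⅐) = 7 + ⅐ = 50/7)
l(U, s) = U + 2*s/(-10 + U) (l(U, s) = U + (2*s)/(-10 + U) = U + 2*s/(-10 + U))
(-36 + (-5*4)*(4*o(4, 5) + 4))*l(1, -2) = (-36 + (-5*4)*(4*(50/7) + 4))*((1² - 10*1 + 2*(-2))/(-10 + 1)) = (-36 - 20*(200/7 + 4))*((1 - 10 - 4)/(-9)) = (-36 - 20*228/7)*(-⅑*(-13)) = (-36 - 4560/7)*(13/9) = -4812/7*13/9 = -20852/21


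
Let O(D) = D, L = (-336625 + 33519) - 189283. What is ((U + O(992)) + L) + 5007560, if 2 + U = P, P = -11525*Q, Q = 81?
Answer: 3582636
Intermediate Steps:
L = -492389 (L = -303106 - 189283 = -492389)
P = -933525 (P = -11525*81 = -933525)
U = -933527 (U = -2 - 933525 = -933527)
((U + O(992)) + L) + 5007560 = ((-933527 + 992) - 492389) + 5007560 = (-932535 - 492389) + 5007560 = -1424924 + 5007560 = 3582636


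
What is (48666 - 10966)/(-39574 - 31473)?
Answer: -37700/71047 ≈ -0.53063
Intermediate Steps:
(48666 - 10966)/(-39574 - 31473) = 37700/(-71047) = 37700*(-1/71047) = -37700/71047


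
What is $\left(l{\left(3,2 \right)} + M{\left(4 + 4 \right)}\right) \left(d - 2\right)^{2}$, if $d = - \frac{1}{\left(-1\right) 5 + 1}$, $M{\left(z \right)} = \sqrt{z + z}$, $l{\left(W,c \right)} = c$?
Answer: $\frac{147}{8} \approx 18.375$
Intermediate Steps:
$M{\left(z \right)} = \sqrt{2} \sqrt{z}$ ($M{\left(z \right)} = \sqrt{2 z} = \sqrt{2} \sqrt{z}$)
$d = \frac{1}{4}$ ($d = - \frac{1}{-5 + 1} = - \frac{1}{-4} = \left(-1\right) \left(- \frac{1}{4}\right) = \frac{1}{4} \approx 0.25$)
$\left(l{\left(3,2 \right)} + M{\left(4 + 4 \right)}\right) \left(d - 2\right)^{2} = \left(2 + \sqrt{2} \sqrt{4 + 4}\right) \left(\frac{1}{4} - 2\right)^{2} = \left(2 + \sqrt{2} \sqrt{8}\right) \left(- \frac{7}{4}\right)^{2} = \left(2 + \sqrt{2} \cdot 2 \sqrt{2}\right) \frac{49}{16} = \left(2 + 4\right) \frac{49}{16} = 6 \cdot \frac{49}{16} = \frac{147}{8}$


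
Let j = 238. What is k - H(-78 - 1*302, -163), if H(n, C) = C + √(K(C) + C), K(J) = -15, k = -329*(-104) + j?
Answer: 34617 - I*√178 ≈ 34617.0 - 13.342*I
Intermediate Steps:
k = 34454 (k = -329*(-104) + 238 = 34216 + 238 = 34454)
H(n, C) = C + √(-15 + C)
k - H(-78 - 1*302, -163) = 34454 - (-163 + √(-15 - 163)) = 34454 - (-163 + √(-178)) = 34454 - (-163 + I*√178) = 34454 + (163 - I*√178) = 34617 - I*√178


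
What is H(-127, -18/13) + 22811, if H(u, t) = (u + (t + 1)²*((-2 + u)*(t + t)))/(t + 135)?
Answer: 6696074564/293553 ≈ 22810.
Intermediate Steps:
H(u, t) = (u + 2*t*(1 + t)²*(-2 + u))/(135 + t) (H(u, t) = (u + (1 + t)²*((-2 + u)*(2*t)))/(135 + t) = (u + (1 + t)²*(2*t*(-2 + u)))/(135 + t) = (u + 2*t*(1 + t)²*(-2 + u))/(135 + t))
H(-127, -18/13) + 22811 = (-127 - 4*(-18/13)*(1 - 18/13)² + 2*(-18/13)*(-127)*(1 - 18/13)²)/(135 - 18/13) + 22811 = (-127 - 4*(-18/13)*(-5/13)² + 2*(-18/13)*(-127)*(-5/13)²)/(1737/13) + 22811 = 13*(-127 - 4*(-18/13)*25/169 + 2*(-18/13)*(-127)*(25/169))/1737 + 22811 = 13*(-127 + 1800/2197 + 114300/2197)/1737 + 22811 = (13/1737)*(-162919/2197) + 22811 = -162919/293553 + 22811 = 6696074564/293553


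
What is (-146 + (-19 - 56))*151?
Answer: -33371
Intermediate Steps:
(-146 + (-19 - 56))*151 = (-146 - 75)*151 = -221*151 = -33371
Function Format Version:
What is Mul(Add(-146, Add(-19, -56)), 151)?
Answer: -33371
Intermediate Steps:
Mul(Add(-146, Add(-19, -56)), 151) = Mul(Add(-146, -75), 151) = Mul(-221, 151) = -33371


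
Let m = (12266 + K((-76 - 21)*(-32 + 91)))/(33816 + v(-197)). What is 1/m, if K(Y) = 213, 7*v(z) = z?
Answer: 236515/87353 ≈ 2.7076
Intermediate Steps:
v(z) = z/7
m = 87353/236515 (m = (12266 + 213)/(33816 + (1/7)*(-197)) = 12479/(33816 - 197/7) = 12479/(236515/7) = 12479*(7/236515) = 87353/236515 ≈ 0.36933)
1/m = 1/(87353/236515) = 236515/87353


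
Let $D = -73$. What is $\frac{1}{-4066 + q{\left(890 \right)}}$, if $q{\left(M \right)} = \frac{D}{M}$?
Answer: $- \frac{890}{3618813} \approx -0.00024594$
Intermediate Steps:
$q{\left(M \right)} = - \frac{73}{M}$
$\frac{1}{-4066 + q{\left(890 \right)}} = \frac{1}{-4066 - \frac{73}{890}} = \frac{1}{- \frac{3618813}{890}} = - \frac{890}{3618813}$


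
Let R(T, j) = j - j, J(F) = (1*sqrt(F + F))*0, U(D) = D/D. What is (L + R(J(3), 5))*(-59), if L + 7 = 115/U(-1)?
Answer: -6372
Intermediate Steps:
U(D) = 1
J(F) = 0 (J(F) = (1*sqrt(2*F))*0 = (1*(sqrt(2)*sqrt(F)))*0 = (sqrt(2)*sqrt(F))*0 = 0)
R(T, j) = 0
L = 108 (L = -7 + 115/1 = -7 + 115*1 = -7 + 115 = 108)
(L + R(J(3), 5))*(-59) = (108 + 0)*(-59) = 108*(-59) = -6372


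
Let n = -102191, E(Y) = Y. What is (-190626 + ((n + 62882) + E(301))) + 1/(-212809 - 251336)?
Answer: -106583472931/464145 ≈ -2.2963e+5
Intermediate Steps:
(-190626 + ((n + 62882) + E(301))) + 1/(-212809 - 251336) = (-190626 + ((-102191 + 62882) + 301)) + 1/(-212809 - 251336) = (-190626 + (-39309 + 301)) + 1/(-464145) = (-190626 - 39008) - 1/464145 = -229634 - 1/464145 = -106583472931/464145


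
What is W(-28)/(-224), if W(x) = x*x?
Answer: -7/2 ≈ -3.5000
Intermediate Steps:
W(x) = x²
W(-28)/(-224) = (-28)²/(-224) = 784*(-1/224) = -7/2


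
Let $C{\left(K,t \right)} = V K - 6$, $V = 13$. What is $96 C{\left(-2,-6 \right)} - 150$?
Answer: $-3222$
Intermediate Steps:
$C{\left(K,t \right)} = -6 + 13 K$ ($C{\left(K,t \right)} = 13 K - 6 = -6 + 13 K$)
$96 C{\left(-2,-6 \right)} - 150 = 96 \left(-6 + 13 \left(-2\right)\right) - 150 = 96 \left(-6 - 26\right) - 150 = 96 \left(-32\right) - 150 = -3072 - 150 = -3222$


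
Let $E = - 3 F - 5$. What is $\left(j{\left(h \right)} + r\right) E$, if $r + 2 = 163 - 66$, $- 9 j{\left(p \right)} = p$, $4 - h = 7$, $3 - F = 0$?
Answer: $- \frac{4004}{3} \approx -1334.7$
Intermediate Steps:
$F = 3$ ($F = 3 - 0 = 3 + 0 = 3$)
$h = -3$ ($h = 4 - 7 = -3$)
$j{\left(p \right)} = - \frac{p}{9}$
$E = -14$ ($E = \left(-3\right) 3 - 5 = -9 - 5 = -14$)
$r = 95$ ($r = -2 + \left(163 - 66\right) = -2 + 97 = 95$)
$\left(j{\left(h \right)} + r\right) E = \left(\left(- \frac{1}{9}\right) \left(-3\right) + 95\right) \left(-14\right) = \left(\frac{1}{3} + 95\right) \left(-14\right) = \frac{286}{3} \left(-14\right) = - \frac{4004}{3}$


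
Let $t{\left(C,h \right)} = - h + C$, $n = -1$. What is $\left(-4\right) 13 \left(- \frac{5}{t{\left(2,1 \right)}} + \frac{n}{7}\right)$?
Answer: $\frac{1872}{7} \approx 267.43$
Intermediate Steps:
$t{\left(C,h \right)} = C - h$
$\left(-4\right) 13 \left(- \frac{5}{t{\left(2,1 \right)}} + \frac{n}{7}\right) = \left(-4\right) 13 \left(- \frac{5}{2 - 1} - \frac{1}{7}\right) = - 52 \left(- \frac{5}{2 - 1} - \frac{1}{7}\right) = - 52 \left(- \frac{5}{1} - \frac{1}{7}\right) = - 52 \left(\left(-5\right) 1 - \frac{1}{7}\right) = - 52 \left(-5 - \frac{1}{7}\right) = \left(-52\right) \left(- \frac{36}{7}\right) = \frac{1872}{7}$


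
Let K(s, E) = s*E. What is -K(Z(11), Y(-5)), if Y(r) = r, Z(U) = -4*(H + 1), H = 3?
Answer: -80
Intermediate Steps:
Z(U) = -16 (Z(U) = -4*(3 + 1) = -4*4 = -16)
K(s, E) = E*s
-K(Z(11), Y(-5)) = -(-5)*(-16) = -1*80 = -80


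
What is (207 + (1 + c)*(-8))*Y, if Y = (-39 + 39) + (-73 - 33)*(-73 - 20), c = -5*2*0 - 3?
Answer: 2198334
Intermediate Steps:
c = -3 (c = -10*0 - 3 = 0 - 3 = -3)
Y = 9858 (Y = 0 - 106*(-93) = 0 + 9858 = 9858)
(207 + (1 + c)*(-8))*Y = (207 + (1 - 3)*(-8))*9858 = (207 - 2*(-8))*9858 = (207 + 16)*9858 = 223*9858 = 2198334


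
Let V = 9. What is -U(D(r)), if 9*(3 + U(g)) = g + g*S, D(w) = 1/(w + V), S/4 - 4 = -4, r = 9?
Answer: 485/162 ≈ 2.9938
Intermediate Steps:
S = 0 (S = 16 + 4*(-4) = 16 - 16 = 0)
D(w) = 1/(9 + w) (D(w) = 1/(w + 9) = 1/(9 + w))
U(g) = -3 + g/9 (U(g) = -3 + (g + g*0)/9 = -3 + (g + 0)/9 = -3 + g/9)
-U(D(r)) = -(-3 + 1/(9*(9 + 9))) = -(-3 + (⅑)/18) = -(-3 + (⅑)*(1/18)) = -(-3 + 1/162) = -1*(-485/162) = 485/162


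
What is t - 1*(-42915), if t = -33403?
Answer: 9512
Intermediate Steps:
t - 1*(-42915) = -33403 - 1*(-42915) = -33403 + 42915 = 9512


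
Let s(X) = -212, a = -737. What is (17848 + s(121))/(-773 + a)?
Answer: -8818/755 ≈ -11.679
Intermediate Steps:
(17848 + s(121))/(-773 + a) = (17848 - 212)/(-773 - 737) = 17636/(-1510) = 17636*(-1/1510) = -8818/755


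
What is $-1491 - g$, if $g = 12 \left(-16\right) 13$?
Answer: $1005$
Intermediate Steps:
$g = -2496$ ($g = \left(-192\right) 13 = -2496$)
$-1491 - g = -1491 - -2496 = -1491 + 2496 = 1005$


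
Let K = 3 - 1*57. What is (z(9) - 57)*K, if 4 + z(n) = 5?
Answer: 3024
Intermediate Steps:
K = -54 (K = 3 - 57 = -54)
z(n) = 1 (z(n) = -4 + 5 = 1)
(z(9) - 57)*K = (1 - 57)*(-54) = -56*(-54) = 3024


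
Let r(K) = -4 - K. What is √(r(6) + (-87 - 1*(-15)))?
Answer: I*√82 ≈ 9.0554*I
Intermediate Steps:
√(r(6) + (-87 - 1*(-15))) = √((-4 - 1*6) + (-87 - 1*(-15))) = √((-4 - 6) + (-87 + 15)) = √(-10 - 72) = √(-82) = I*√82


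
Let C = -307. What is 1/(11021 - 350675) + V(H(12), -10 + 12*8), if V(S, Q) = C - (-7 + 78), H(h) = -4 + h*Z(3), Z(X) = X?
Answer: -128389213/339654 ≈ -378.00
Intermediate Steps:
H(h) = -4 + 3*h (H(h) = -4 + h*3 = -4 + 3*h)
V(S, Q) = -378 (V(S, Q) = -307 - (-7 + 78) = -307 - 1*71 = -307 - 71 = -378)
1/(11021 - 350675) + V(H(12), -10 + 12*8) = 1/(11021 - 350675) - 378 = 1/(-339654) - 378 = -1/339654 - 378 = -128389213/339654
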